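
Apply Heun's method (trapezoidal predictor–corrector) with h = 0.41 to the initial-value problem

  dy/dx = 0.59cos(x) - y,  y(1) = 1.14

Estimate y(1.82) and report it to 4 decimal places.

Heun: k1 = f(x_n, y_n); k2 = f(x_n + h, y_n + h·k1); y_{n+1} = y_n + (h/2)·(k1 + k2).
x=1.000000, y=1.140000:
  k1 = f(1.000000, 1.140000) = -0.821222
  k2 = f(1.410000, 0.803299) = -0.708838
  y ← 1.140000 + (0.41/2)·(-0.821222 + (-0.708838)) = 0.826338
x=1.410000, y=0.826338:
  k1 = f(1.410000, 0.826338) = -0.731876
  k2 = f(1.820000, 0.526269) = -0.671782
  y ← 0.826338 + (0.41/2)·(-0.731876 + (-0.671782)) = 0.538588
y(1.82) ≈ 0.5386

0.5386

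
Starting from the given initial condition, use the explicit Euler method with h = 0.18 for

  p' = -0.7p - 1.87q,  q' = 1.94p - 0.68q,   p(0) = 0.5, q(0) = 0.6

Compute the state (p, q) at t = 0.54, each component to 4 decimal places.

-0.2615, 0.6014

Euler on (p,q): p_{n+1} = p_n + h·p', q_{n+1} = q_n + h·q'.
0.000000: (0.500000, 0.600000); f=(-1.472000, 0.562000) → (0.235040, 0.701160)
0.180000: (0.235040, 0.701160); f=(-1.475697, -0.020811) → (-0.030585, 0.697414)
0.360000: (-0.030585, 0.697414); f=(-1.282754, -0.533577) → (-0.261481, 0.601370)
(p(0.54), q(0.54)) ≈ (-0.2615, 0.6014)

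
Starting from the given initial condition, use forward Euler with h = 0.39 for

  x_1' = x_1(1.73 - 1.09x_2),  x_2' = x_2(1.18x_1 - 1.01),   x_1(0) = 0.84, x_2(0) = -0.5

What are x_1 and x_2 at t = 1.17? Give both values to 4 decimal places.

5.8487, -1.3138

Euler on (x_1,x_2): x_1_{n+1} = x_1_n + h·x_1', x_2_{n+1} = x_2_n + h·x_2'.
0.000000: (0.840000, -0.500000); f=(1.911000, 0.009400) → (1.585290, -0.496334)
0.390000: (1.585290, -0.496334); f=(3.600200, -0.427166) → (2.989368, -0.662929)
0.780000: (2.989368, -0.662929); f=(7.331701, -1.668893) → (5.848731, -1.313797)
(x_1(1.17), x_2(1.17)) ≈ (5.8487, -1.3138)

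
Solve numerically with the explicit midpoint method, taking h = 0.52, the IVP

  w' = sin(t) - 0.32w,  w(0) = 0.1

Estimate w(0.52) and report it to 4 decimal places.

0.2184

Midpoint: k1 = f(t_n, w_n); k2 = f(t_n + h/2, w_n + (h/2)·k1); w_{n+1} = w_n + h·k2.
t=0.000000, w=0.100000:
  k1 = f(0.000000, 0.100000) = -0.032000
  k2 = f(0.260000, 0.091680) = 0.227743
  w ← 0.100000 + 0.52·0.227743 = 0.218426
w(0.52) ≈ 0.2184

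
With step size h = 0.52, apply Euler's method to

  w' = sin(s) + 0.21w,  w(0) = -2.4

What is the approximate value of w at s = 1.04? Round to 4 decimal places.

-2.6944

Euler: w_{n+1} = w_n + h·f(s_n, w_n).
s=0.000000, w=-2.400000: f=-0.504000 → w ← -2.400000 + 0.52·(-0.504000) = -2.662080
s=0.520000, w=-2.662080: f=-0.062157 → w ← -2.662080 + 0.52·(-0.062157) = -2.694401
w(1.04) ≈ -2.6944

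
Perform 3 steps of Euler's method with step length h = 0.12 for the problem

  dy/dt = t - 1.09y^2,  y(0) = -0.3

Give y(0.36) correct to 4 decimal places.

Euler: y_{n+1} = y_n + h·f(t_n, y_n).
t=0.000000, y=-0.300000: f=-0.098100 → y ← -0.300000 + 0.12·(-0.098100) = -0.311772
t=0.120000, y=-0.311772: f=0.014050 → y ← -0.311772 + 0.12·0.014050 = -0.310086
t=0.240000, y=-0.310086: f=0.135193 → y ← -0.310086 + 0.12·0.135193 = -0.293863
y(0.36) ≈ -0.2939

-0.2939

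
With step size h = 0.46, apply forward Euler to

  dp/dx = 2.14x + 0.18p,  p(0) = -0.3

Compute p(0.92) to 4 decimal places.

Euler: p_{n+1} = p_n + h·f(x_n, p_n).
x=0.000000, p=-0.300000: f=-0.054000 → p ← -0.300000 + 0.46·(-0.054000) = -0.324840
x=0.460000, p=-0.324840: f=0.925929 → p ← -0.324840 + 0.46·0.925929 = 0.101087
p(0.92) ≈ 0.1011

0.1011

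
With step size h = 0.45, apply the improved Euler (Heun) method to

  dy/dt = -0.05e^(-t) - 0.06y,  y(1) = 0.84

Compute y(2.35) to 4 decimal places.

0.7615

Heun: k1 = f(t_n, y_n); k2 = f(t_n + h, y_n + h·k1); y_{n+1} = y_n + (h/2)·(k1 + k2).
t=1.000000, y=0.840000:
  k1 = f(1.000000, 0.840000) = -0.068794
  k2 = f(1.450000, 0.809043) = -0.060271
  y ← 0.840000 + (0.45/2)·(-0.068794 + (-0.060271)) = 0.810960
t=1.450000, y=0.810960:
  k1 = f(1.450000, 0.810960) = -0.060386
  k2 = f(1.900000, 0.783787) = -0.054506
  y ← 0.810960 + (0.45/2)·(-0.060386 + (-0.054506)) = 0.785110
t=1.900000, y=0.785110:
  k1 = f(1.900000, 0.785110) = -0.054585
  k2 = f(2.350000, 0.760546) = -0.050401
  y ← 0.785110 + (0.45/2)·(-0.054585 + (-0.050401)) = 0.761488
y(2.35) ≈ 0.7615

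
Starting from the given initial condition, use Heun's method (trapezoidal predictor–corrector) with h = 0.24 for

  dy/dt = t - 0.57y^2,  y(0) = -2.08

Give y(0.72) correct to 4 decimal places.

-8.6029

Heun: k1 = f(t_n, y_n); k2 = f(t_n + h, y_n + h·k1); y_{n+1} = y_n + (h/2)·(k1 + k2).
t=0.000000, y=-2.080000:
  k1 = f(0.000000, -2.080000) = -2.466048
  k2 = f(0.240000, -2.671852) = -3.829111
  y ← -2.080000 + (0.24/2)·(-2.466048 + (-3.829111)) = -2.835419
t=0.240000, y=-2.835419:
  k1 = f(0.240000, -2.835419) = -4.342573
  k2 = f(0.480000, -3.877636) = -8.090557
  y ← -2.835419 + (0.24/2)·(-4.342573 + (-8.090557)) = -4.327395
t=0.480000, y=-4.327395:
  k1 = f(0.480000, -4.327395) = -10.194016
  k2 = f(0.720000, -6.773958) = -25.435312
  y ← -4.327395 + (0.24/2)·(-10.194016 + (-25.435312)) = -8.602914
y(0.72) ≈ -8.6029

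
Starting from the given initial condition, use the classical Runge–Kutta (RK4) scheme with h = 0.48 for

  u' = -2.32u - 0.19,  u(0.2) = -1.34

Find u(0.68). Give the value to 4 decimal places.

-0.5101

RK4: k1 = f(x_n, u_n); k2 = f(x_n + h/2, u_n + (h/2)·k1); k3 = f(x_n + h/2, u_n + (h/2)·k2); k4 = f(x_n + h, u_n + h·k3); u_{n+1} = u_n + (h/6)·(k1 + 2k2 + 2k3 + k4).
x=0.200000, u=-1.340000:
  k1 = f(0.200000, -1.340000) = 2.918800
  k2 = f(0.440000, -0.639488) = 1.293612
  k3 = f(0.440000, -1.029533) = 2.198517
  k4 = f(0.680000, -0.284712) = 0.470532
  u ← -1.340000 + (0.48/6)·(k1 + 2k2 + 2k3 + k4) = -0.510113
u(0.68) ≈ -0.5101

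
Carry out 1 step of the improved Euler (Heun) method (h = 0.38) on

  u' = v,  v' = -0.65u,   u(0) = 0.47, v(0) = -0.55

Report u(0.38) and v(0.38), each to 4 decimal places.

Heun on (u,v): k1 = f(s_n, state_n); k2 = f(s_n + h, state_n + h·k1); state_{n+1} = state_n + (h/2)·(k1 + k2).
0.000000: (0.470000, -0.550000)
  k1 = (-0.550000, -0.305500)
  predictor → (0.261000, -0.666090)
  k2 = (-0.666090, -0.169650)
  → (0.238943, -0.640279)
(u(0.38), v(0.38)) ≈ (0.2389, -0.6403)

0.2389, -0.6403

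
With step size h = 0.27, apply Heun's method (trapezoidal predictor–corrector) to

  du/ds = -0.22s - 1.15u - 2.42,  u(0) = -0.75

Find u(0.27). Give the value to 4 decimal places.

-1.1133

Heun: k1 = f(s_n, u_n); k2 = f(s_n + h, u_n + h·k1); u_{n+1} = u_n + (h/2)·(k1 + k2).
s=0.000000, u=-0.750000:
  k1 = f(0.000000, -0.750000) = -1.557500
  k2 = f(0.270000, -1.170525) = -1.133296
  u ← -0.750000 + (0.27/2)·(-1.557500 + (-1.133296)) = -1.113257
u(0.27) ≈ -1.1133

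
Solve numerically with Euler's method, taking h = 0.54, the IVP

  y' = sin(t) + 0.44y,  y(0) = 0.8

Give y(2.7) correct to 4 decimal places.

Euler: y_{n+1} = y_n + h·f(t_n, y_n).
t=0.000000, y=0.800000: f=0.352000 → y ← 0.800000 + 0.54·0.352000 = 0.990080
t=0.540000, y=0.990080: f=0.949771 → y ← 0.990080 + 0.54·0.949771 = 1.502956
t=1.080000, y=1.502956: f=1.543259 → y ← 1.502956 + 0.54·1.543259 = 2.336316
t=1.620000, y=2.336316: f=2.026769 → y ← 2.336316 + 0.54·2.026769 = 3.430771
t=2.160000, y=3.430771: f=2.340923 → y ← 3.430771 + 0.54·2.340923 = 4.694870
y(2.7) ≈ 4.6949

4.6949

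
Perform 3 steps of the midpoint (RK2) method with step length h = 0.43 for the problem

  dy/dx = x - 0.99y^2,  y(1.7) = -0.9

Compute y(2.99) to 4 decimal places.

1.3370

Midpoint: k1 = f(x_n, y_n); k2 = f(x_n + h/2, y_n + (h/2)·k1); y_{n+1} = y_n + h·k2.
x=1.700000, y=-0.900000:
  k1 = f(1.700000, -0.900000) = 0.898100
  k2 = f(1.915000, -0.706909) = 1.420278
  y ← -0.900000 + 0.43·1.420278 = -0.289281
x=2.130000, y=-0.289281:
  k1 = f(2.130000, -0.289281) = 2.047154
  k2 = f(2.345000, 0.150857) = 2.322470
  y ← -0.289281 + 0.43·2.322470 = 0.709381
x=2.560000, y=0.709381:
  k1 = f(2.560000, 0.709381) = 2.061810
  k2 = f(2.775000, 1.152671) = 1.459637
  y ← 0.709381 + 0.43·1.459637 = 1.337025
y(2.99) ≈ 1.3370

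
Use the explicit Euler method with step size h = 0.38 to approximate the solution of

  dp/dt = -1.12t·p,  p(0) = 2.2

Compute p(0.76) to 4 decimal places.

1.8442

Euler: p_{n+1} = p_n + h·f(t_n, p_n).
t=0.000000, p=2.200000: f=0.000000 → p ← 2.200000 + 0.38·0.000000 = 2.200000
t=0.380000, p=2.200000: f=-0.936320 → p ← 2.200000 + 0.38·(-0.936320) = 1.844198
p(0.76) ≈ 1.8442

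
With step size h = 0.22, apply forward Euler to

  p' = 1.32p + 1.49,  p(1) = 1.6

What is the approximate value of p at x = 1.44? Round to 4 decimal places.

Euler: p_{n+1} = p_n + h·f(x_n, p_n).
x=1.000000, p=1.600000: f=3.602000 → p ← 1.600000 + 0.22·3.602000 = 2.392440
x=1.220000, p=2.392440: f=4.648021 → p ← 2.392440 + 0.22·4.648021 = 3.415005
p(1.44) ≈ 3.4150

3.4150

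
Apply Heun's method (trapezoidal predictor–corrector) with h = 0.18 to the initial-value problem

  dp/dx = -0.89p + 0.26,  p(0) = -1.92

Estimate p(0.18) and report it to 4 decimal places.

-1.5940

Heun: k1 = f(x_n, p_n); k2 = f(x_n + h, p_n + h·k1); p_{n+1} = p_n + (h/2)·(k1 + k2).
x=0.000000, p=-1.920000:
  k1 = f(0.000000, -1.920000) = 1.968800
  k2 = f(0.180000, -1.565616) = 1.653398
  p ← -1.920000 + (0.18/2)·(1.968800 + 1.653398) = -1.594002
p(0.18) ≈ -1.5940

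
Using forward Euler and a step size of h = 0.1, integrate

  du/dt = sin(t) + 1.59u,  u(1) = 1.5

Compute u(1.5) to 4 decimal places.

Euler: u_{n+1} = u_n + h·f(t_n, u_n).
t=1.000000, u=1.500000: f=3.226471 → u ← 1.500000 + 0.1·3.226471 = 1.822647
t=1.100000, u=1.822647: f=3.789216 → u ← 1.822647 + 0.1·3.789216 = 2.201569
t=1.200000, u=2.201569: f=4.432533 → u ← 2.201569 + 0.1·4.432533 = 2.644822
t=1.300000, u=2.644822: f=5.168825 → u ← 2.644822 + 0.1·5.168825 = 3.161705
t=1.400000, u=3.161705: f=6.012560 → u ← 3.161705 + 0.1·6.012560 = 3.762961
u(1.5) ≈ 3.7630

3.7630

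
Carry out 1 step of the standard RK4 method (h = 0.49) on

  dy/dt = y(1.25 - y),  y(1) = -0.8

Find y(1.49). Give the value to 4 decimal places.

RK4: k1 = f(t_n, y_n); k2 = f(t_n + h/2, y_n + (h/2)·k1); k3 = f(t_n + h/2, y_n + (h/2)·k2); k4 = f(t_n + h, y_n + h·k3); y_{n+1} = y_n + (h/6)·(k1 + 2k2 + 2k3 + k4).
t=1.000000, y=-0.800000:
  k1 = f(1.000000, -0.800000) = -1.640000
  k2 = f(1.245000, -1.201800) = -2.946573
  k3 = f(1.245000, -1.521910) = -4.218599
  k4 = f(1.490000, -2.867114) = -11.804233
  y ← -0.800000 + (0.49/6)·(k1 + 2k2 + 2k3 + k4) = -3.068257
y(1.49) ≈ -3.0683

-3.0683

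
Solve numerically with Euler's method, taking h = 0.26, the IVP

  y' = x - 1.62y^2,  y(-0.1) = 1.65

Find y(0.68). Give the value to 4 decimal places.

Euler: y_{n+1} = y_n + h·f(x_n, y_n).
x=-0.100000, y=1.650000: f=-4.510450 → y ← 1.650000 + 0.26·(-4.510450) = 0.477283
x=0.160000, y=0.477283: f=-0.209034 → y ← 0.477283 + 0.26·(-0.209034) = 0.422934
x=0.420000, y=0.422934: f=0.130225 → y ← 0.422934 + 0.26·0.130225 = 0.456793
y(0.68) ≈ 0.4568

0.4568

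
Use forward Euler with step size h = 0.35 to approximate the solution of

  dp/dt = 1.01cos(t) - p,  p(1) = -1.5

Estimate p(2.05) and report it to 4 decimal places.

Euler: p_{n+1} = p_n + h·f(t_n, p_n).
t=1.000000, p=-1.500000: f=2.045705 → p ← -1.500000 + 0.35·2.045705 = -0.784003
t=1.350000, p=-0.784003: f=1.005200 → p ← -0.784003 + 0.35·1.005200 = -0.432183
t=1.700000, p=-0.432183: f=0.302050 → p ← -0.432183 + 0.35·0.302050 = -0.326466
p(2.05) ≈ -0.3265

-0.3265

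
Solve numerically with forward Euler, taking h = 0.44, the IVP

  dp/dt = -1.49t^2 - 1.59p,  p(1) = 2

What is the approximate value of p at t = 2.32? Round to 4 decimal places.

-2.7305

Euler: p_{n+1} = p_n + h·f(t_n, p_n).
t=1.000000, p=2.000000: f=-4.670000 → p ← 2.000000 + 0.44·(-4.670000) = -0.054800
t=1.440000, p=-0.054800: f=-3.002532 → p ← -0.054800 + 0.44·(-3.002532) = -1.375914
t=1.880000, p=-1.375914: f=-3.078553 → p ← -1.375914 + 0.44·(-3.078553) = -2.730477
p(2.32) ≈ -2.7305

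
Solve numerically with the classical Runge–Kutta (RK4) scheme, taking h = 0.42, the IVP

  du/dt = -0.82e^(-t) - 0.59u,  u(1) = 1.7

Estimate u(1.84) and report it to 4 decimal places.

RK4: k1 = f(t_n, u_n); k2 = f(t_n + h/2, u_n + (h/2)·k1); k3 = f(t_n + h/2, u_n + (h/2)·k2); k4 = f(t_n + h, u_n + h·k3); u_{n+1} = u_n + (h/6)·(k1 + 2k2 + 2k3 + k4).
t=1.000000, u=1.700000:
  k1 = f(1.000000, 1.700000) = -1.304661
  k2 = f(1.210000, 1.426021) = -1.085874
  k3 = f(1.210000, 1.471966) = -1.112982
  k4 = f(1.420000, 1.232548) = -0.925409
  u ← 1.700000 + (0.42/6)·(k1 + 2k2 + 2k3 + k4) = 1.236055
t=1.420000, u=1.236055:
  k1 = f(1.420000, 1.236055) = -0.927478
  k2 = f(1.630000, 1.041285) = -0.775020
  k3 = f(1.630000, 1.073301) = -0.793910
  k4 = f(1.840000, 0.902613) = -0.662772
  u ← 1.236055 + (0.42/6)·(k1 + 2k2 + 2k3 + k4) = 0.905088
u(1.84) ≈ 0.9051

0.9051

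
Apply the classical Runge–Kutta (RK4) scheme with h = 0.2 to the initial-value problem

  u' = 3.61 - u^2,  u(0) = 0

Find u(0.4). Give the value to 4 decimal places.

RK4: k1 = f(s_n, u_n); k2 = f(s_n + h/2, u_n + (h/2)·k1); k3 = f(s_n + h/2, u_n + (h/2)·k2); k4 = f(s_n + h, u_n + h·k3); u_{n+1} = u_n + (h/6)·(k1 + 2k2 + 2k3 + k4).
s=0.000000, u=0.000000:
  k1 = f(0.000000, 0.000000) = 3.610000
  k2 = f(0.100000, 0.361000) = 3.479679
  k3 = f(0.100000, 0.347968) = 3.488918
  k4 = f(0.200000, 0.697784) = 3.123098
  u ← 0.000000 + (0.2/6)·(k1 + 2k2 + 2k3 + k4) = 0.689010
s=0.200000, u=0.689010:
  k1 = f(0.200000, 0.689010) = 3.135266
  k2 = f(0.300000, 1.002536) = 2.604921
  k3 = f(0.300000, 0.949502) = 2.708446
  k4 = f(0.400000, 1.230699) = 2.095380
  u ← 0.689010 + (0.2/6)·(k1 + 2k2 + 2k3 + k4) = 1.217589
u(0.4) ≈ 1.2176

1.2176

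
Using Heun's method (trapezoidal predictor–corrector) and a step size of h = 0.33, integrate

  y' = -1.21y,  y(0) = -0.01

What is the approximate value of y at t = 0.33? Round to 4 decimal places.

-0.0068

Heun: k1 = f(t_n, y_n); k2 = f(t_n + h, y_n + h·k1); y_{n+1} = y_n + (h/2)·(k1 + k2).
t=0.000000, y=-0.010000:
  k1 = f(0.000000, -0.010000) = 0.012100
  k2 = f(0.330000, -0.006007) = 0.007268
  y ← -0.010000 + (0.33/2)·(0.012100 + 0.007268) = -0.006804
y(0.33) ≈ -0.0068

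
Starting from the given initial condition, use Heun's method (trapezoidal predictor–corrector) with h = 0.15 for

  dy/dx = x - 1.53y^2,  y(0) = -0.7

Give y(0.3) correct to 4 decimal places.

Heun: k1 = f(x_n, y_n); k2 = f(x_n + h, y_n + h·k1); y_{n+1} = y_n + (h/2)·(k1 + k2).
x=0.000000, y=-0.700000:
  k1 = f(0.000000, -0.700000) = -0.749700
  k2 = f(0.150000, -0.812455) = -0.859927
  y ← -0.700000 + (0.15/2)·(-0.749700 + (-0.859927)) = -0.820722
x=0.150000, y=-0.820722:
  k1 = f(0.150000, -0.820722) = -0.880585
  k2 = f(0.300000, -0.952810) = -1.089005
  y ← -0.820722 + (0.15/2)·(-0.880585 + (-1.089005)) = -0.968441
y(0.3) ≈ -0.9684

-0.9684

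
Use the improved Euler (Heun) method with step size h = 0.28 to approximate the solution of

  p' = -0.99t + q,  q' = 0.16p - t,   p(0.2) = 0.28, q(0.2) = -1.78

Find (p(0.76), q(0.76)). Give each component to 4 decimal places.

Heun on (p,q): k1 = f(t_n, state_n); k2 = f(t_n + h, state_n + h·k1); state_{n+1} = state_n + (h/2)·(k1 + k2).
0.200000: (0.280000, -1.780000)
  k1 = (-1.978000, -0.155200)
  predictor → (-0.273840, -1.823456)
  k2 = (-2.298656, -0.523814)
  → (-0.318732, -1.875062)
0.480000: (-0.318732, -1.875062)
  k1 = (-2.350262, -0.530997)
  predictor → (-0.976805, -2.023741)
  k2 = (-2.776141, -0.916289)
  → (-1.036428, -2.077682)
(p(0.76), q(0.76)) ≈ (-1.0364, -2.0777)

-1.0364, -2.0777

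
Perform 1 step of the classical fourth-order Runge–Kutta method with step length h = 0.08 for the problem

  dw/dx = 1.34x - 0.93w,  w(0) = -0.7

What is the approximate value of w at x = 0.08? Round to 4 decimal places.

RK4: k1 = f(x_n, w_n); k2 = f(x_n + h/2, w_n + (h/2)·k1); k3 = f(x_n + h/2, w_n + (h/2)·k2); k4 = f(x_n + h, w_n + h·k3); w_{n+1} = w_n + (h/6)·(k1 + 2k2 + 2k3 + k4).
x=0.000000, w=-0.700000:
  k1 = f(0.000000, -0.700000) = 0.651000
  k2 = f(0.040000, -0.673960) = 0.680383
  k3 = f(0.040000, -0.672785) = 0.679290
  k4 = f(0.080000, -0.645657) = 0.707661
  w ← -0.700000 + (0.08/6)·(k1 + 2k2 + 2k3 + k4) = -0.645627
w(0.08) ≈ -0.6456

-0.6456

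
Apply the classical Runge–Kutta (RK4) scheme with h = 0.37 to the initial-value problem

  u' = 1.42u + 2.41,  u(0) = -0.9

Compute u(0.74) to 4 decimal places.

0.5817

RK4: k1 = f(x_n, u_n); k2 = f(x_n + h/2, u_n + (h/2)·k1); k3 = f(x_n + h/2, u_n + (h/2)·k2); k4 = f(x_n + h, u_n + h·k3); u_{n+1} = u_n + (h/6)·(k1 + 2k2 + 2k3 + k4).
x=0.000000, u=-0.900000:
  k1 = f(0.000000, -0.900000) = 1.132000
  k2 = f(0.185000, -0.690580) = 1.429376
  k3 = f(0.185000, -0.635565) = 1.507497
  k4 = f(0.370000, -0.342226) = 1.924039
  u ← -0.900000 + (0.37/6)·(k1 + 2k2 + 2k3 + k4) = -0.349330
x=0.370000, u=-0.349330:
  k1 = f(0.370000, -0.349330) = 1.913952
  k2 = f(0.555000, 0.004751) = 2.416747
  k3 = f(0.555000, 0.097768) = 2.548831
  k4 = f(0.740000, 0.593738) = 3.253107
  u ← -0.349330 + (0.37/6)·(k1 + 2k2 + 2k3 + k4) = 0.581727
u(0.74) ≈ 0.5817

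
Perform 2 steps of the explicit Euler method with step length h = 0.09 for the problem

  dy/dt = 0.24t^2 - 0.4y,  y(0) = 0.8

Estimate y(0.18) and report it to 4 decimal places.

0.7436

Euler: y_{n+1} = y_n + h·f(t_n, y_n).
t=0.000000, y=0.800000: f=-0.320000 → y ← 0.800000 + 0.09·(-0.320000) = 0.771200
t=0.090000, y=0.771200: f=-0.306536 → y ← 0.771200 + 0.09·(-0.306536) = 0.743612
y(0.18) ≈ 0.7436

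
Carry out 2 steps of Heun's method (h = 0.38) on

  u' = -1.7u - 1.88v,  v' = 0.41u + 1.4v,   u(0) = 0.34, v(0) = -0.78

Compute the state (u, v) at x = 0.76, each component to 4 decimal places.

1.1703, -1.8583

Heun on (u,v): k1 = f(x_n, state_n); k2 = f(x_n + h, state_n + h·k1); state_{n+1} = state_n + (h/2)·(k1 + k2).
0.000000: (0.340000, -0.780000)
  k1 = (0.888400, -0.952600)
  predictor → (0.677592, -1.141988)
  k2 = (0.995031, -1.320970)
  → (0.697852, -1.211978)
0.380000: (0.697852, -1.211978)
  k1 = (1.092171, -1.410650)
  predictor → (1.112877, -1.748026)
  k2 = (1.394397, -1.990956)
  → (1.170300, -1.858284)
(u(0.76), v(0.76)) ≈ (1.1703, -1.8583)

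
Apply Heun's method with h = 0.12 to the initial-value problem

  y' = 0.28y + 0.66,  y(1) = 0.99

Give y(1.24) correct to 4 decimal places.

Heun: k1 = f(s_n, y_n); k2 = f(s_n + h, y_n + h·k1); y_{n+1} = y_n + (h/2)·(k1 + k2).
s=1.000000, y=0.990000:
  k1 = f(1.000000, 0.990000) = 0.937200
  k2 = f(1.120000, 1.102464) = 0.968690
  y ← 0.990000 + (0.12/2)·(0.937200 + 0.968690) = 1.104353
s=1.120000, y=1.104353:
  k1 = f(1.120000, 1.104353) = 0.969219
  k2 = f(1.240000, 1.220660) = 1.001785
  y ← 1.104353 + (0.12/2)·(0.969219 + 1.001785) = 1.222614
y(1.24) ≈ 1.2226

1.2226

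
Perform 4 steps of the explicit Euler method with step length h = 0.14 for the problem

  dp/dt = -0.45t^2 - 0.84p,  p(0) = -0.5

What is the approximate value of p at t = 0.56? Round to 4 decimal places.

-0.3196

Euler: p_{n+1} = p_n + h·f(t_n, p_n).
t=0.000000, p=-0.500000: f=0.420000 → p ← -0.500000 + 0.14·0.420000 = -0.441200
t=0.140000, p=-0.441200: f=0.361788 → p ← -0.441200 + 0.14·0.361788 = -0.390550
t=0.280000, p=-0.390550: f=0.292782 → p ← -0.390550 + 0.14·0.292782 = -0.349560
t=0.420000, p=-0.349560: f=0.214251 → p ← -0.349560 + 0.14·0.214251 = -0.319565
p(0.56) ≈ -0.3196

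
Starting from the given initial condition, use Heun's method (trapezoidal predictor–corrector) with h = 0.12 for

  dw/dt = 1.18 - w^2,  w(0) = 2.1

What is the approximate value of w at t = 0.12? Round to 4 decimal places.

Heun: k1 = f(t_n, w_n); k2 = f(t_n + h, w_n + h·k1); w_{n+1} = w_n + (h/2)·(k1 + k2).
t=0.000000, w=2.100000:
  k1 = f(0.000000, 2.100000) = -3.230000
  k2 = f(0.120000, 1.712400) = -1.752314
  w ← 2.100000 + (0.12/2)·(-3.230000 + (-1.752314)) = 1.801061
w(0.12) ≈ 1.8011

1.8011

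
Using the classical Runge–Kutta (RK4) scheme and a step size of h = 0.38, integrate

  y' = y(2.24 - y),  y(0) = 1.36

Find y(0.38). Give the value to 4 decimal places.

1.7549

RK4: k1 = f(t_n, y_n); k2 = f(t_n + h/2, y_n + (h/2)·k1); k3 = f(t_n + h/2, y_n + (h/2)·k2); k4 = f(t_n + h, y_n + h·k3); y_{n+1} = y_n + (h/6)·(k1 + 2k2 + 2k3 + k4).
t=0.000000, y=1.360000:
  k1 = f(0.000000, 1.360000) = 1.196800
  k2 = f(0.190000, 1.587392) = 1.035945
  k3 = f(0.190000, 1.556829) = 1.063580
  k4 = f(0.380000, 1.764160) = 0.839457
  y ← 1.360000 + (0.38/6)·(k1 + 2k2 + 2k3 + k4) = 1.754903
y(0.38) ≈ 1.7549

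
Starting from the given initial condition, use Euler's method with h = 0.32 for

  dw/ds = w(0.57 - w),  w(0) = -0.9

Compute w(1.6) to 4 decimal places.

Euler: w_{n+1} = w_n + h·f(s_n, w_n).
s=0.000000, w=-0.900000: f=-1.323000 → w ← -0.900000 + 0.32·(-1.323000) = -1.323360
s=0.320000, w=-1.323360: f=-2.505597 → w ← -1.323360 + 0.32·(-2.505597) = -2.125151
s=0.640000, w=-2.125151: f=-5.727603 → w ← -2.125151 + 0.32·(-5.727603) = -3.957984
s=0.960000, w=-3.957984: f=-17.921688 → w ← -3.957984 + 0.32·(-17.921688) = -9.692924
s=1.280000, w=-9.692924: f=-99.477741 → w ← -9.692924 + 0.32·(-99.477741) = -41.525801
w(1.6) ≈ -41.5258

-41.5258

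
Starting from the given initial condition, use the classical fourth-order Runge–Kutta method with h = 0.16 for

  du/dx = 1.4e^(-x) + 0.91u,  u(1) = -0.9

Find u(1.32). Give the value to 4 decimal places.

-1.0392

RK4: k1 = f(x_n, u_n); k2 = f(x_n + h/2, u_n + (h/2)·k1); k3 = f(x_n + h/2, u_n + (h/2)·k2); k4 = f(x_n + h, u_n + h·k3); u_{n+1} = u_n + (h/6)·(k1 + 2k2 + 2k3 + k4).
x=1.000000, u=-0.900000:
  k1 = f(1.000000, -0.900000) = -0.303969
  k2 = f(1.080000, -0.924318) = -0.365695
  k3 = f(1.080000, -0.929256) = -0.370189
  k4 = f(1.160000, -0.959230) = -0.434019
  u ← -0.900000 + (0.16/6)·(k1 + 2k2 + 2k3 + k4) = -0.958927
x=1.160000, u=-0.958927:
  k1 = f(1.160000, -0.958927) = -0.433743
  k2 = f(1.240000, -0.993626) = -0.499062
  k3 = f(1.240000, -0.998852) = -0.503817
  k4 = f(1.320000, -1.039538) = -0.571990
  u ← -0.958927 + (0.16/6)·(k1 + 2k2 + 2k3 + k4) = -1.039233
u(1.32) ≈ -1.0392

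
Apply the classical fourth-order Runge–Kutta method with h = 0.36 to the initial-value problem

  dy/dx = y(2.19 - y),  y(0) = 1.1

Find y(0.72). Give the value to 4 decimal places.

1.8175

RK4: k1 = f(x_n, y_n); k2 = f(x_n + h/2, y_n + (h/2)·k1); k3 = f(x_n + h/2, y_n + (h/2)·k2); k4 = f(x_n + h, y_n + h·k3); y_{n+1} = y_n + (h/6)·(k1 + 2k2 + 2k3 + k4).
x=0.000000, y=1.100000:
  k1 = f(0.000000, 1.100000) = 1.199000
  k2 = f(0.180000, 1.315820) = 1.150264
  k3 = f(0.180000, 1.307047) = 1.154061
  k4 = f(0.360000, 1.515462) = 1.022237
  y ← 1.100000 + (0.36/6)·(k1 + 2k2 + 2k3 + k4) = 1.509793
x=0.360000, y=1.509793:
  k1 = f(0.360000, 1.509793) = 1.026972
  k2 = f(0.540000, 1.694648) = 0.839447
  k3 = f(0.540000, 1.660894) = 0.878789
  k4 = f(0.720000, 1.826157) = 0.664434
  y ← 1.509793 + (0.36/6)·(k1 + 2k2 + 2k3 + k4) = 1.817466
y(0.72) ≈ 1.8175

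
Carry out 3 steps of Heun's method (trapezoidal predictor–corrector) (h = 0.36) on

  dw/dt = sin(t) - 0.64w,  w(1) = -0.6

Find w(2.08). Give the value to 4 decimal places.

Heun: k1 = f(t_n, w_n); k2 = f(t_n + h, w_n + h·k1); w_{n+1} = w_n + (h/2)·(k1 + k2).
t=1.000000, w=-0.600000:
  k1 = f(1.000000, -0.600000) = 1.225471
  k2 = f(1.360000, -0.158830) = 1.079516
  w ← -0.600000 + (0.36/2)·(1.225471 + 1.079516) = -0.185102
t=1.360000, w=-0.185102:
  k1 = f(1.360000, -0.185102) = 1.096330
  k2 = f(1.720000, 0.209577) = 0.854761
  w ← -0.185102 + (0.36/2)·(1.096330 + 0.854761) = 0.166094
t=1.720000, w=0.166094:
  k1 = f(1.720000, 0.166094) = 0.882590
  k2 = f(2.080000, 0.483826) = 0.563484
  w ← 0.166094 + (0.36/2)·(0.882590 + 0.563484) = 0.426387
w(2.08) ≈ 0.4264

0.4264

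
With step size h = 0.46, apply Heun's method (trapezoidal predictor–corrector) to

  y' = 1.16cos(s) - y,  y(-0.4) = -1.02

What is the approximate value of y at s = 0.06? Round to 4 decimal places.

-0.2597

Heun: k1 = f(s_n, y_n); k2 = f(s_n + h, y_n + h·k1); y_{n+1} = y_n + (h/2)·(k1 + k2).
s=-0.400000, y=-1.020000:
  k1 = f(-0.400000, -1.020000) = 2.088431
  k2 = f(0.060000, -0.059322) = 1.217234
  y ← -1.020000 + (0.46/2)·(2.088431 + 1.217234) = -0.259697
y(0.06) ≈ -0.2597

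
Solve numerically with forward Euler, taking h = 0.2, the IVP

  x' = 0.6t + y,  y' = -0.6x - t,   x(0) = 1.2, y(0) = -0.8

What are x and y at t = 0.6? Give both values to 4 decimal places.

0.7014, -1.2938

Euler on (x,y): x_{n+1} = x_n + h·x', y_{n+1} = y_n + h·y'.
0.000000: (1.200000, -0.800000); f=(-0.800000, -0.720000) → (1.040000, -0.944000)
0.200000: (1.040000, -0.944000); f=(-0.824000, -0.824000) → (0.875200, -1.108800)
0.400000: (0.875200, -1.108800); f=(-0.868800, -0.925120) → (0.701440, -1.293824)
(x(0.6), y(0.6)) ≈ (0.7014, -1.2938)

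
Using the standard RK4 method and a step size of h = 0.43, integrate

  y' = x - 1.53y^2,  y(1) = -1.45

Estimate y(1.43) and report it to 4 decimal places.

-5.7175

RK4: k1 = f(x_n, y_n); k2 = f(x_n + h/2, y_n + (h/2)·k1); k3 = f(x_n + h/2, y_n + (h/2)·k2); k4 = f(x_n + h, y_n + h·k3); y_{n+1} = y_n + (h/6)·(k1 + 2k2 + 2k3 + k4).
x=1.000000, y=-1.450000:
  k1 = f(1.000000, -1.450000) = -2.216825
  k2 = f(1.215000, -1.926617) = -4.464137
  k3 = f(1.215000, -2.409790) = -7.669841
  k4 = f(1.430000, -4.748032) = -33.062021
  y ← -1.450000 + (0.43/6)·(k1 + 2k2 + 2k3 + k4) = -5.717521
y(1.43) ≈ -5.7175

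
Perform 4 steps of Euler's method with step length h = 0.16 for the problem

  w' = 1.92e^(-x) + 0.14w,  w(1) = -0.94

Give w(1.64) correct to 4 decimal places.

Euler: w_{n+1} = w_n + h·f(x_n, w_n).
x=1.000000, w=-0.940000: f=0.574729 → w ← -0.940000 + 0.16·0.574729 = -0.848043
x=1.160000, w=-0.848043: f=0.483167 → w ← -0.848043 + 0.16·0.483167 = -0.770737
x=1.320000, w=-0.770737: f=0.404997 → w ← -0.770737 + 0.16·0.404997 = -0.705937
x=1.480000, w=-0.705937: f=0.338233 → w ← -0.705937 + 0.16·0.338233 = -0.651820
w(1.64) ≈ -0.6518

-0.6518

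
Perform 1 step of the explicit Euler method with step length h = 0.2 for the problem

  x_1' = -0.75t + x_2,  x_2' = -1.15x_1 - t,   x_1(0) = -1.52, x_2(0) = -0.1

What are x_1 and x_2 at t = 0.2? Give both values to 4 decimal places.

Euler on (x_1,x_2): x_1_{n+1} = x_1_n + h·x_1', x_2_{n+1} = x_2_n + h·x_2'.
0.000000: (-1.520000, -0.100000); f=(-0.100000, 1.748000) → (-1.540000, 0.249600)
(x_1(0.2), x_2(0.2)) ≈ (-1.5400, 0.2496)

-1.5400, 0.2496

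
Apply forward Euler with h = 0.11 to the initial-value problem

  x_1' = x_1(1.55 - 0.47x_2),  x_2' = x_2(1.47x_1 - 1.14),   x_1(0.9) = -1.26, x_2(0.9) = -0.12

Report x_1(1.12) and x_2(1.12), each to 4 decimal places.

Euler on (x_1,x_2): x_1_{n+1} = x_1_n + h·x_1', x_2_{n+1} = x_2_n + h·x_2'.
0.900000: (-1.260000, -0.120000); f=(-2.024064, 0.359064) → (-1.482647, -0.080503)
1.010000: (-1.482647, -0.080503); f=(-2.354201, 0.267229) → (-1.741609, -0.051108)
(x_1(1.12), x_2(1.12)) ≈ (-1.7416, -0.0511)

-1.7416, -0.0511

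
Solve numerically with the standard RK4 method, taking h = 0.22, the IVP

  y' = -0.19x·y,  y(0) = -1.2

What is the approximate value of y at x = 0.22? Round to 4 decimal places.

RK4: k1 = f(x_n, y_n); k2 = f(x_n + h/2, y_n + (h/2)·k1); k3 = f(x_n + h/2, y_n + (h/2)·k2); k4 = f(x_n + h, y_n + h·k3); y_{n+1} = y_n + (h/6)·(k1 + 2k2 + 2k3 + k4).
x=0.000000, y=-1.200000:
  k1 = f(0.000000, -1.200000) = 0.000000
  k2 = f(0.110000, -1.200000) = 0.025080
  k3 = f(0.110000, -1.197241) = 0.025022
  k4 = f(0.220000, -1.194495) = 0.049930
  y ← -1.200000 + (0.22/6)·(k1 + 2k2 + 2k3 + k4) = -1.194495
y(0.22) ≈ -1.1945

-1.1945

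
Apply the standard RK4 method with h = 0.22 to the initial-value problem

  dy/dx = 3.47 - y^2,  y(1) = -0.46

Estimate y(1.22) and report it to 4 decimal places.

0.2911

RK4: k1 = f(x_n, y_n); k2 = f(x_n + h/2, y_n + (h/2)·k1); k3 = f(x_n + h/2, y_n + (h/2)·k2); k4 = f(x_n + h, y_n + h·k3); y_{n+1} = y_n + (h/6)·(k1 + 2k2 + 2k3 + k4).
x=1.000000, y=-0.460000:
  k1 = f(1.000000, -0.460000) = 3.258400
  k2 = f(1.110000, -0.101576) = 3.459682
  k3 = f(1.110000, -0.079435) = 3.463690
  k4 = f(1.220000, 0.302012) = 3.378789
  y ← -0.460000 + (0.22/6)·(k1 + 2k2 + 2k3 + k4) = 0.291078
y(1.22) ≈ 0.2911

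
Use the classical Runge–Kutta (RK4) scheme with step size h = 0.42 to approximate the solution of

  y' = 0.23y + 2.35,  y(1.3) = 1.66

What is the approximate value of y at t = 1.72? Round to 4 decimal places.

2.8646

RK4: k1 = f(t_n, y_n); k2 = f(t_n + h/2, y_n + (h/2)·k1); k3 = f(t_n + h/2, y_n + (h/2)·k2); k4 = f(t_n + h, y_n + h·k3); y_{n+1} = y_n + (h/6)·(k1 + 2k2 + 2k3 + k4).
t=1.300000, y=1.660000:
  k1 = f(1.300000, 1.660000) = 2.731800
  k2 = f(1.510000, 2.233678) = 2.863746
  k3 = f(1.510000, 2.261387) = 2.870119
  k4 = f(1.720000, 2.865450) = 3.009053
  y ← 1.660000 + (0.42/6)·(k1 + 2k2 + 2k3 + k4) = 2.864601
y(1.72) ≈ 2.8646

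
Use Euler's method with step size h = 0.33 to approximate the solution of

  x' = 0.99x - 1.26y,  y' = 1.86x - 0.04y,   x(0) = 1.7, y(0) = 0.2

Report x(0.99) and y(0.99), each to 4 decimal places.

Euler on (x,y): x_{n+1} = x_n + h·x', y_{n+1} = y_n + h·y'.
0.000000: (1.700000, 0.200000); f=(1.431000, 3.154000) → (2.172230, 1.240820)
0.330000: (2.172230, 1.240820); f=(0.587074, 3.990715) → (2.365965, 2.557756)
0.660000: (2.365965, 2.557756); f=(-0.880468, 4.298384) → (2.075410, 3.976223)
(x(0.99), y(0.99)) ≈ (2.0754, 3.9762)

2.0754, 3.9762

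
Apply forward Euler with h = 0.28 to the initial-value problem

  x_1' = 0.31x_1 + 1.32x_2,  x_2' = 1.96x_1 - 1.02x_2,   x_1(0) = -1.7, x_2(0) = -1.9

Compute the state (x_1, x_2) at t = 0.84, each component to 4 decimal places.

Euler on (x_1,x_2): x_1_{n+1} = x_1_n + h·x_1', x_2_{n+1} = x_2_n + h·x_2'.
0.000000: (-1.700000, -1.900000); f=(-3.035000, -1.394000) → (-2.549800, -2.290320)
0.280000: (-2.549800, -2.290320); f=(-3.813660, -2.661482) → (-3.617625, -3.035535)
0.560000: (-3.617625, -3.035535); f=(-5.128370, -3.994299) → (-5.053568, -4.153939)
(x_1(0.84), x_2(0.84)) ≈ (-5.0536, -4.1539)

-5.0536, -4.1539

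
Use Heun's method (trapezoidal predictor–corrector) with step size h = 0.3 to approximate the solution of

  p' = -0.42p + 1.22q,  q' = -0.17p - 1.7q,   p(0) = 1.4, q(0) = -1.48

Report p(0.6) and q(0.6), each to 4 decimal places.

Heun on (p,q): k1 = f(t_n, state_n); k2 = f(t_n + h, state_n + h·k1); state_{n+1} = state_n + (h/2)·(k1 + k2).
0.000000: (1.400000, -1.480000)
  k1 = (-2.393600, 2.278000)
  predictor → (0.681920, -0.796600)
  k2 = (-1.258258, 1.238294)
  → (0.852221, -0.952556)
0.300000: (0.852221, -0.952556)
  k1 = (-1.520051, 1.474468)
  predictor → (0.396206, -0.510216)
  k2 = (-0.788870, 0.800012)
  → (0.505883, -0.611384)
(p(0.6), q(0.6)) ≈ (0.5059, -0.6114)

0.5059, -0.6114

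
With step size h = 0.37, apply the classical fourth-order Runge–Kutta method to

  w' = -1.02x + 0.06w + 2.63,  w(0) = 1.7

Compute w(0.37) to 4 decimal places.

RK4: k1 = f(x_n, w_n); k2 = f(x_n + h/2, w_n + (h/2)·k1); k3 = f(x_n + h/2, w_n + (h/2)·k2); k4 = f(x_n + h, w_n + h·k3); w_{n+1} = w_n + (h/6)·(k1 + 2k2 + 2k3 + k4).
x=0.000000, w=1.700000:
  k1 = f(0.000000, 1.700000) = 2.732000
  k2 = f(0.185000, 2.205420) = 2.573625
  k3 = f(0.185000, 2.176121) = 2.571867
  k4 = f(0.370000, 2.651591) = 2.411695
  w ← 1.700000 + (0.37/6)·(k1 + 2k2 + 2k3 + k4) = 2.651805
w(0.37) ≈ 2.6518

2.6518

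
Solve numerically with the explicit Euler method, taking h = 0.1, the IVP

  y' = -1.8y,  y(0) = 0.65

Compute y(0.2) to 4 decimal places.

Euler: y_{n+1} = y_n + h·f(x_n, y_n).
x=0.000000, y=0.650000: f=-1.170000 → y ← 0.650000 + 0.1·(-1.170000) = 0.533000
x=0.100000, y=0.533000: f=-0.959400 → y ← 0.533000 + 0.1·(-0.959400) = 0.437060
y(0.2) ≈ 0.4371

0.4371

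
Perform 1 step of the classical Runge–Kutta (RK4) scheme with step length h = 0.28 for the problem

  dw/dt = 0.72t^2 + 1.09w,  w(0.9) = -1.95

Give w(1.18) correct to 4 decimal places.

RK4: k1 = f(t_n, w_n); k2 = f(t_n + h/2, w_n + (h/2)·k1); k3 = f(t_n + h/2, w_n + (h/2)·k2); k4 = f(t_n + h, w_n + h·k3); w_{n+1} = w_n + (h/6)·(k1 + 2k2 + 2k3 + k4).
t=0.900000, w=-1.950000:
  k1 = f(0.900000, -1.950000) = -1.542300
  k2 = f(1.040000, -2.165922) = -1.582103
  k3 = f(1.040000, -2.171494) = -1.588177
  k4 = f(1.180000, -2.394690) = -1.607684
  w ← -1.950000 + (0.28/6)·(k1 + 2k2 + 2k3 + k4) = -2.392892
w(1.18) ≈ -2.3929

-2.3929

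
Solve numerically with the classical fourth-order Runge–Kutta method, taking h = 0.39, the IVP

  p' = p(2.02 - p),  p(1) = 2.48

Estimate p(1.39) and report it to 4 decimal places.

RK4: k1 = f(x_n, p_n); k2 = f(x_n + h/2, p_n + (h/2)·k1); k3 = f(x_n + h/2, p_n + (h/2)·k2); k4 = f(x_n + h, p_n + h·k3); p_{n+1} = p_n + (h/6)·(k1 + 2k2 + 2k3 + k4).
x=1.000000, p=2.480000:
  k1 = f(1.000000, 2.480000) = -1.140800
  k2 = f(1.195000, 2.257544) = -0.536266
  k3 = f(1.195000, 2.375428) = -0.844294
  k4 = f(1.390000, 2.150725) = -0.281154
  p ← 2.480000 + (0.39/6)·(k1 + 2k2 + 2k3 + k4) = 2.208100
p(1.39) ≈ 2.2081

2.2081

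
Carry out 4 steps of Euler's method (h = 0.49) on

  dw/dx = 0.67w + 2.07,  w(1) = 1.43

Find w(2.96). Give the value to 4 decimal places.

Euler: w_{n+1} = w_n + h·f(x_n, w_n).
x=1.000000, w=1.430000: f=3.028100 → w ← 1.430000 + 0.49·3.028100 = 2.913769
x=1.490000, w=2.913769: f=4.022225 → w ← 2.913769 + 0.49·4.022225 = 4.884659
x=1.980000, w=4.884659: f=5.342722 → w ← 4.884659 + 0.49·5.342722 = 7.502593
x=2.470000, w=7.502593: f=7.096737 → w ← 7.502593 + 0.49·7.096737 = 10.979994
w(2.96) ≈ 10.9800

10.9800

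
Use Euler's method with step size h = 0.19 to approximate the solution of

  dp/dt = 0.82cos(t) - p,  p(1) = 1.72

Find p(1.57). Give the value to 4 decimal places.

Euler: p_{n+1} = p_n + h·f(t_n, p_n).
t=1.000000, p=1.720000: f=-1.276952 → p ← 1.720000 + 0.19·(-1.276952) = 1.477379
t=1.190000, p=1.477379: f=-1.172618 → p ← 1.477379 + 0.19·(-1.172618) = 1.254582
t=1.380000, p=1.254582: f=-1.099076 → p ← 1.254582 + 0.19·(-1.099076) = 1.045757
p(1.57) ≈ 1.0458

1.0458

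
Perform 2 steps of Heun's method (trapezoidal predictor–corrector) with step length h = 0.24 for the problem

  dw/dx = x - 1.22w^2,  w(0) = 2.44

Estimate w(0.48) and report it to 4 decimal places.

1.1525

Heun: k1 = f(x_n, w_n); k2 = f(x_n + h, w_n + h·k1); w_{n+1} = w_n + (h/2)·(k1 + k2).
x=0.000000, w=2.440000:
  k1 = f(0.000000, 2.440000) = -7.263392
  k2 = f(0.240000, 0.696786) = -0.352323
  w ← 2.440000 + (0.24/2)·(-7.263392 + (-0.352323)) = 1.526114
x=0.240000, w=1.526114:
  k1 = f(0.240000, 1.526114) = -2.601410
  k2 = f(0.480000, 0.901776) = -0.512104
  w ← 1.526114 + (0.24/2)·(-2.601410 + (-0.512104)) = 1.152493
w(0.48) ≈ 1.1525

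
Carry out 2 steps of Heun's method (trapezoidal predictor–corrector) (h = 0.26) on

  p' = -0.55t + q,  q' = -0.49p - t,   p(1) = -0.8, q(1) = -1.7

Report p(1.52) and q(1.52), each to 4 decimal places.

Heun on (p,q): k1 = f(t_n, state_n); k2 = f(t_n + h, state_n + h·k1); state_{n+1} = state_n + (h/2)·(k1 + k2).
1.000000: (-0.800000, -1.700000)
  k1 = (-2.250000, -0.608000)
  predictor → (-1.385000, -1.858080)
  k2 = (-2.551080, -0.581350)
  → (-1.424140, -1.854615)
1.260000: (-1.424140, -1.854615)
  k1 = (-2.547616, -0.562171)
  predictor → (-2.086520, -2.000780)
  k2 = (-2.836780, -0.497605)
  → (-2.124112, -1.992386)
(p(1.52), q(1.52)) ≈ (-2.1241, -1.9924)

-2.1241, -1.9924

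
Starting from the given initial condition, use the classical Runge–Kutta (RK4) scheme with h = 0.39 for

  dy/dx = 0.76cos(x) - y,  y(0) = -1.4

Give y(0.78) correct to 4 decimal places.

RK4: k1 = f(x_n, y_n); k2 = f(x_n + h/2, y_n + (h/2)·k1); k3 = f(x_n + h/2, y_n + (h/2)·k2); k4 = f(x_n + h, y_n + h·k3); y_{n+1} = y_n + (h/6)·(k1 + 2k2 + 2k3 + k4).
x=0.000000, y=-1.400000:
  k1 = f(0.000000, -1.400000) = 2.160000
  k2 = f(0.195000, -0.978800) = 1.724396
  k3 = f(0.195000, -1.063743) = 1.809339
  k4 = f(0.390000, -0.694358) = 1.397289
  y ← -1.400000 + (0.39/6)·(k1 + 2k2 + 2k3 + k4) = -0.709391
x=0.390000, y=-0.709391:
  k1 = f(0.390000, -0.709391) = 1.412322
  k2 = f(0.585000, -0.433988) = 1.067609
  k3 = f(0.585000, -0.501207) = 1.134828
  k4 = f(0.780000, -0.266808) = 0.807102
  y ← -0.709391 + (0.39/6)·(k1 + 2k2 + 2k3 + k4) = -0.278811
y(0.78) ≈ -0.2788

-0.2788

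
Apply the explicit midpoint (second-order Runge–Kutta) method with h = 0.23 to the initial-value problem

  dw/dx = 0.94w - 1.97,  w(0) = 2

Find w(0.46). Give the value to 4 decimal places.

Midpoint: k1 = f(x_n, w_n); k2 = f(x_n + h/2, w_n + (h/2)·k1); w_{n+1} = w_n + h·k2.
x=0.000000, w=2.000000:
  k1 = f(0.000000, 2.000000) = -0.090000
  k2 = f(0.115000, 1.989650) = -0.099729
  w ← 2.000000 + 0.23·(-0.099729) = 1.977062
x=0.230000, w=1.977062:
  k1 = f(0.230000, 1.977062) = -0.111561
  k2 = f(0.345000, 1.964233) = -0.123621
  w ← 1.977062 + 0.23·(-0.123621) = 1.948629
w(0.46) ≈ 1.9486

1.9486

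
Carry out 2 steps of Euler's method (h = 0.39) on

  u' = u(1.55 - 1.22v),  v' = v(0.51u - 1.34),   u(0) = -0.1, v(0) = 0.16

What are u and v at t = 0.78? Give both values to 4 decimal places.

Euler on (u,v): u_{n+1} = u_n + h·u', v_{n+1} = v_n + h·v'.
0.000000: (-0.100000, 0.160000); f=(-0.135480, -0.222560) → (-0.152837, 0.073202)
0.390000: (-0.152837, 0.073202); f=(-0.223248, -0.103796) → (-0.239904, 0.032721)
(u(0.78), v(0.78)) ≈ (-0.2399, 0.0327)

-0.2399, 0.0327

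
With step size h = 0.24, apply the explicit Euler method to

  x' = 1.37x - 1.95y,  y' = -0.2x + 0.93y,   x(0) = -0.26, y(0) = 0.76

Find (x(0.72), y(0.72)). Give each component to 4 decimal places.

Euler on (x,y): x_{n+1} = x_n + h·x', y_{n+1} = y_n + h·y'.
0.000000: (-0.260000, 0.760000); f=(-1.838200, 0.758800) → (-0.701168, 0.942112)
0.240000: (-0.701168, 0.942112); f=(-2.797719, 1.016398) → (-1.372620, 1.186047)
0.480000: (-1.372620, 1.186047); f=(-4.193283, 1.377548) → (-2.379008, 1.516659)
(x(0.72), y(0.72)) ≈ (-2.3790, 1.5167)

-2.3790, 1.5167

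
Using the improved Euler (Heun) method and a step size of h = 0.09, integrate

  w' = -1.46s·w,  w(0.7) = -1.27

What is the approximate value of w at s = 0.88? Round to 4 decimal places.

Heun: k1 = f(s_n, w_n); k2 = f(s_n + h, w_n + h·k1); w_{n+1} = w_n + (h/2)·(k1 + k2).
s=0.700000, w=-1.270000:
  k1 = f(0.700000, -1.270000) = 1.297940
  k2 = f(0.790000, -1.153185) = 1.330084
  w ← -1.270000 + (0.09/2)·(1.297940 + 1.330084) = -1.151739
s=0.790000, w=-1.151739:
  k1 = f(0.790000, -1.151739) = 1.328416
  k2 = f(0.880000, -1.032182) = 1.326147
  w ← -1.151739 + (0.09/2)·(1.328416 + 1.326147) = -1.032284
w(0.88) ≈ -1.0323

-1.0323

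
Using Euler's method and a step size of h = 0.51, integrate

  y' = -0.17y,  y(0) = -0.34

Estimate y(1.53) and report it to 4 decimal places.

Euler: y_{n+1} = y_n + h·f(x_n, y_n).
x=0.000000, y=-0.340000: f=0.057800 → y ← -0.340000 + 0.51·0.057800 = -0.310522
x=0.510000, y=-0.310522: f=0.052789 → y ← -0.310522 + 0.51·0.052789 = -0.283600
x=1.020000, y=-0.283600: f=0.048212 → y ← -0.283600 + 0.51·0.048212 = -0.259012
y(1.53) ≈ -0.2590

-0.2590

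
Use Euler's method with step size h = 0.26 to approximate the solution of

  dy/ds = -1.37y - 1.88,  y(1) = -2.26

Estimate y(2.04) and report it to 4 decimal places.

Euler: y_{n+1} = y_n + h·f(s_n, y_n).
s=1.000000, y=-2.260000: f=1.216200 → y ← -2.260000 + 0.26·1.216200 = -1.943788
s=1.260000, y=-1.943788: f=0.782990 → y ← -1.943788 + 0.26·0.782990 = -1.740211
s=1.520000, y=-1.740211: f=0.504089 → y ← -1.740211 + 0.26·0.504089 = -1.609148
s=1.780000, y=-1.609148: f=0.324532 → y ← -1.609148 + 0.26·0.324532 = -1.524769
y(2.04) ≈ -1.5248

-1.5248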